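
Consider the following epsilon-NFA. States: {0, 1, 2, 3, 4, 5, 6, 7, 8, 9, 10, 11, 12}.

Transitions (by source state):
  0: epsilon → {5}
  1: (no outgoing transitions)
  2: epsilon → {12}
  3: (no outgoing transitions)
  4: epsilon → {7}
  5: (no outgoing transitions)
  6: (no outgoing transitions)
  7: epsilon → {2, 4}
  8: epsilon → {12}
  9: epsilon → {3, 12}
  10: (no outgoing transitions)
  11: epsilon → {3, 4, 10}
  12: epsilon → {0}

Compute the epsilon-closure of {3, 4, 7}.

Start with {3, 4, 7}.
From 7 via epsilon: add 2.
From 2 via epsilon: add 12.
From 12 via epsilon: add 0.
From 0 via epsilon: add 5.
No new states can be added; the closed set is {0, 2, 3, 4, 5, 7, 12}.

{0, 2, 3, 4, 5, 7, 12}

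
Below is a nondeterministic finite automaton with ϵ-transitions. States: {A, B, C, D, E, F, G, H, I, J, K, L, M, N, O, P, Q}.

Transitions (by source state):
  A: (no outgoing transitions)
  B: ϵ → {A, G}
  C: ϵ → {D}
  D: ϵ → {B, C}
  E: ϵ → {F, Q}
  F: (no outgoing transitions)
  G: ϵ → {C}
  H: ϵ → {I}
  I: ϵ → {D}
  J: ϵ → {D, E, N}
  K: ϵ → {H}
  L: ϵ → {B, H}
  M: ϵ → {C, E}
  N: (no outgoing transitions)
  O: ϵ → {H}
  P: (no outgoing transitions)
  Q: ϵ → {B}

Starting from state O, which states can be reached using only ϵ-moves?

Start with {O}.
From O via ϵ: add H.
From H via ϵ: add I.
From I via ϵ: add D.
From D via ϵ: add B, C.
From B via ϵ: add A, G.
No new states can be added; the closed set is {A, B, C, D, G, H, I, O}.

{A, B, C, D, G, H, I, O}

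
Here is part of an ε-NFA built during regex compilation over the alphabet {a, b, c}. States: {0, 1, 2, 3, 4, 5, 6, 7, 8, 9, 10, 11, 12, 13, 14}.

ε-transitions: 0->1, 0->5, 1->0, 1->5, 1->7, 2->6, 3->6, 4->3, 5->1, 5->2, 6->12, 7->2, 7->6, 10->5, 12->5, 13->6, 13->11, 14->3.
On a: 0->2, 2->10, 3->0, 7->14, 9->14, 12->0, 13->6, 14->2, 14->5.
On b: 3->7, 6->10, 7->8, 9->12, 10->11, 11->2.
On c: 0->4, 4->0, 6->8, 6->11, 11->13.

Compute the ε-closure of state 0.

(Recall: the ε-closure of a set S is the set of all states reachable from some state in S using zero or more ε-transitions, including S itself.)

{0, 1, 2, 5, 6, 7, 12}

Start with {0}.
From 0 via ε: add 1, 5.
From 1 via ε: add 7.
From 5 via ε: add 2.
From 2 via ε: add 6.
From 6 via ε: add 12.
No new states can be added; the closed set is {0, 1, 2, 5, 6, 7, 12}.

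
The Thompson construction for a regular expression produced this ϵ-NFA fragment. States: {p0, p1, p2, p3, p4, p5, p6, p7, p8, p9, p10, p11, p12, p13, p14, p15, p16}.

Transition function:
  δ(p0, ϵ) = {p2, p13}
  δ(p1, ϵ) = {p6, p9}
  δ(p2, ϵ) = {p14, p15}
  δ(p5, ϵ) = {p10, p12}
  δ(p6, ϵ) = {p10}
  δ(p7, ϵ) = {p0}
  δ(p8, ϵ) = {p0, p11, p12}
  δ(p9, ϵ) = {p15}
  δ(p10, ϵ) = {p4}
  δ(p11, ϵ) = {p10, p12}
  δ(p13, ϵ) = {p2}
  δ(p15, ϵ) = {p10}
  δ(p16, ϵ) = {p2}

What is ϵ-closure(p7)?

{p0, p2, p4, p7, p10, p13, p14, p15}

Start with {p7}.
From p7 via ϵ: add p0.
From p0 via ϵ: add p2, p13.
From p2 via ϵ: add p14, p15.
From p15 via ϵ: add p10.
From p10 via ϵ: add p4.
No new states can be added; the closed set is {p0, p2, p4, p7, p10, p13, p14, p15}.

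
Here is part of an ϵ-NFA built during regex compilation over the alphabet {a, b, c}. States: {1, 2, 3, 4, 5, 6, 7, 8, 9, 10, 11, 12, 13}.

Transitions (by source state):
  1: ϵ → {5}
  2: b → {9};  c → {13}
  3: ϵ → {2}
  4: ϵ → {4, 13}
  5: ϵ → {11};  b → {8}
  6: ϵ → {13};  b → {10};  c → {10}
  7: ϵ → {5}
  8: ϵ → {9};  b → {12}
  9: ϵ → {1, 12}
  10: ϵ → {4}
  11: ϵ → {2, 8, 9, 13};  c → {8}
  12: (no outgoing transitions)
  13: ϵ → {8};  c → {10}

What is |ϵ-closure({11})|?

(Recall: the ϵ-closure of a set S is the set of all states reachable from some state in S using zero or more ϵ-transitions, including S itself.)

Start with {11}.
From 11 via ϵ: add 2, 8, 9, 13.
From 9 via ϵ: add 1, 12.
From 1 via ϵ: add 5.
ϵ-closure = {1, 2, 5, 8, 9, 11, 12, 13}, which has 8 states.

8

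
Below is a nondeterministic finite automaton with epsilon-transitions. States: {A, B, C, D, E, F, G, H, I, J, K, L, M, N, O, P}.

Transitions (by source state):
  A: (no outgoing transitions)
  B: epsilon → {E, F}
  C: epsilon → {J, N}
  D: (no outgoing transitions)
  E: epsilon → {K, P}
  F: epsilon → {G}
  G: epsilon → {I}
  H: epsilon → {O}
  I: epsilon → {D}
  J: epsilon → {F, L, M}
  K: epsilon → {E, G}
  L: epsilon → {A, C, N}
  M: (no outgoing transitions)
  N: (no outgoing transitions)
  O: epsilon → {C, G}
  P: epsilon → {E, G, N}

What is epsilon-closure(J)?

Start with {J}.
From J via epsilon: add F, L, M.
From F via epsilon: add G.
From L via epsilon: add A, C, N.
From G via epsilon: add I.
From I via epsilon: add D.
No new states can be added; the closed set is {A, C, D, F, G, I, J, L, M, N}.

{A, C, D, F, G, I, J, L, M, N}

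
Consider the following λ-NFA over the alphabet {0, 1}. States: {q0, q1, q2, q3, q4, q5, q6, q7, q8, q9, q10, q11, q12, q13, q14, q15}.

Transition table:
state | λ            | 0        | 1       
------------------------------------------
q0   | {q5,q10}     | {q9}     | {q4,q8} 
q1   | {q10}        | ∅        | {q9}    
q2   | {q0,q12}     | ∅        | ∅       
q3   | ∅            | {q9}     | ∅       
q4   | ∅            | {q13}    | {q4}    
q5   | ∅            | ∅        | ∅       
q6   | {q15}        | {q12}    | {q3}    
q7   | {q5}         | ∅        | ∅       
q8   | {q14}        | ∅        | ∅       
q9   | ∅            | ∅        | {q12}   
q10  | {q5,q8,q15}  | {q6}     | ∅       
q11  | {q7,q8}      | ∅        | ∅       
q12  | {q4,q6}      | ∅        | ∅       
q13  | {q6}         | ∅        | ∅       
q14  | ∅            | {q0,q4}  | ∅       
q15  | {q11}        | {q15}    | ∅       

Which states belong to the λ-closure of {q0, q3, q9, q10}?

{q0, q3, q5, q7, q8, q9, q10, q11, q14, q15}

Start with {q0, q3, q9, q10}.
From q0 via λ: add q5.
From q10 via λ: add q8, q15.
From q8 via λ: add q14.
From q15 via λ: add q11.
From q11 via λ: add q7.
No new states can be added; the closed set is {q0, q3, q5, q7, q8, q9, q10, q11, q14, q15}.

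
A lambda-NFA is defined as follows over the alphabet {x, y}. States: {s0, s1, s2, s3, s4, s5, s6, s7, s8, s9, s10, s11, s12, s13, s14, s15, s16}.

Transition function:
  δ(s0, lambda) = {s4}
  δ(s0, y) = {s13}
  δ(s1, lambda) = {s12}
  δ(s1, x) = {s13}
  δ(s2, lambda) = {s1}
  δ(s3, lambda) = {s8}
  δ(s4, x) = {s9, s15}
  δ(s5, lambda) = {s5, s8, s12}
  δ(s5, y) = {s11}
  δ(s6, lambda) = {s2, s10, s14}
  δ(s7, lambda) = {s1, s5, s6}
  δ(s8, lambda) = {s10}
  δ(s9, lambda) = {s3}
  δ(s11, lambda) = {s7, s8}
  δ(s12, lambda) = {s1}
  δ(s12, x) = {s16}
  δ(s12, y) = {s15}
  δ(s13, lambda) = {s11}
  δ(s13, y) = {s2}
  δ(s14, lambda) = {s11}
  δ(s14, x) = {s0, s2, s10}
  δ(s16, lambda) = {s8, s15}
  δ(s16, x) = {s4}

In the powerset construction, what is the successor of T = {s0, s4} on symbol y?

s0 on y → {s13}.
No y-transition from s4.
Union after reading y: {s13}.
Now take the lambda-closure:
From s13 via lambda: add s11.
From s11 via lambda: add s7, s8.
From s7 via lambda: add s1, s5, s6.
From s8 via lambda: add s10.
From s1 via lambda: add s12.
From s6 via lambda: add s2, s14.
No new states can be added; the closed set is {s1, s2, s5, s6, s7, s8, s10, s11, s12, s13, s14}.

{s1, s2, s5, s6, s7, s8, s10, s11, s12, s13, s14}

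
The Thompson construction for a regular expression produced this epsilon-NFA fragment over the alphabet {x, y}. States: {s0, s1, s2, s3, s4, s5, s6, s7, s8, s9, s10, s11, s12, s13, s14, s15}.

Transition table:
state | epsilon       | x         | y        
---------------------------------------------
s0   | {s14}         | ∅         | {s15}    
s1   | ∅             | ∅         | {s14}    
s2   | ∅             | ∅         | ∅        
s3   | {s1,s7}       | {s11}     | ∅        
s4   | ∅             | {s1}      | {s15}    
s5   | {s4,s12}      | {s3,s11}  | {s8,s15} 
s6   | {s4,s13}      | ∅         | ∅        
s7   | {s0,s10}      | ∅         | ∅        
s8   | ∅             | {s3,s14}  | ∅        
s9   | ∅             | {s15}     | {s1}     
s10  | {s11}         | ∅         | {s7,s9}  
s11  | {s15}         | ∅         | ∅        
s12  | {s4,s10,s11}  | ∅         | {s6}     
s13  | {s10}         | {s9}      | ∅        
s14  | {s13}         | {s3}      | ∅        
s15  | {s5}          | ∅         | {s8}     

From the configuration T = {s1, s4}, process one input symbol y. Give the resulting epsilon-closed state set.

s1 on y → {s14}.
s4 on y → {s15}.
Union after reading y: {s14, s15}.
Now take the epsilon-closure:
From s14 via epsilon: add s13.
From s15 via epsilon: add s5.
From s5 via epsilon: add s4, s12.
From s13 via epsilon: add s10.
From s10 via epsilon: add s11.
No new states can be added; the closed set is {s4, s5, s10, s11, s12, s13, s14, s15}.

{s4, s5, s10, s11, s12, s13, s14, s15}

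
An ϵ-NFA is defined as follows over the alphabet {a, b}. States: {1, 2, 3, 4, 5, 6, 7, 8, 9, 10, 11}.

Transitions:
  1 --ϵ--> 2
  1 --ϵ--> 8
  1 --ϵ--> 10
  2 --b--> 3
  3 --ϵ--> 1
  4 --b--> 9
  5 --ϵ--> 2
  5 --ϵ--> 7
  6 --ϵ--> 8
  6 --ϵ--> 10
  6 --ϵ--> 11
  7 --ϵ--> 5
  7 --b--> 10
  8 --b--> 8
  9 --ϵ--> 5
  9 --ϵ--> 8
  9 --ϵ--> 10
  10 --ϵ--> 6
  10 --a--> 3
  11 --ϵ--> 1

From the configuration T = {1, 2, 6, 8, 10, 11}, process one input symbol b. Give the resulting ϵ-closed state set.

{1, 2, 3, 6, 8, 10, 11}

2 on b → {3}.
8 on b → {8}.
No b-transition from 1, 6, 10, 11.
Union after reading b: {3, 8}.
Now take the ϵ-closure:
From 3 via ϵ: add 1.
From 1 via ϵ: add 2, 10.
From 10 via ϵ: add 6.
From 6 via ϵ: add 11.
No new states can be added; the closed set is {1, 2, 3, 6, 8, 10, 11}.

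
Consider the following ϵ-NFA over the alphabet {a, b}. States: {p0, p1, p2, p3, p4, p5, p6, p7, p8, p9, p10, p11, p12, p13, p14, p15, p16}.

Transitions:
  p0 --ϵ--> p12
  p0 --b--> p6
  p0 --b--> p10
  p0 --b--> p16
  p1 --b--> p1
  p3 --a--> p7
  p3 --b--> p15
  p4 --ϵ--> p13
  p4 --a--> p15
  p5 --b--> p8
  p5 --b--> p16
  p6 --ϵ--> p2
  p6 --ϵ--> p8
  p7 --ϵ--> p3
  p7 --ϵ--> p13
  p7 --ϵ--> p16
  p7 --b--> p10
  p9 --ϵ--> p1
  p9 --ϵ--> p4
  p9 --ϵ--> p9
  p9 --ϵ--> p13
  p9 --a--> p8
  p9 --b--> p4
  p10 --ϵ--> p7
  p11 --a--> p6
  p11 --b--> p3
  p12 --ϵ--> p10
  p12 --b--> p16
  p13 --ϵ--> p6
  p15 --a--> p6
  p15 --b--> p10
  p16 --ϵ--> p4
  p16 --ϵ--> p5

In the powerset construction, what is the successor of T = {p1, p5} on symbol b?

p1 on b → {p1}.
p5 on b → {p8, p16}.
Union after reading b: {p1, p8, p16}.
Now take the ϵ-closure:
From p16 via ϵ: add p4, p5.
From p4 via ϵ: add p13.
From p13 via ϵ: add p6.
From p6 via ϵ: add p2.
No new states can be added; the closed set is {p1, p2, p4, p5, p6, p8, p13, p16}.

{p1, p2, p4, p5, p6, p8, p13, p16}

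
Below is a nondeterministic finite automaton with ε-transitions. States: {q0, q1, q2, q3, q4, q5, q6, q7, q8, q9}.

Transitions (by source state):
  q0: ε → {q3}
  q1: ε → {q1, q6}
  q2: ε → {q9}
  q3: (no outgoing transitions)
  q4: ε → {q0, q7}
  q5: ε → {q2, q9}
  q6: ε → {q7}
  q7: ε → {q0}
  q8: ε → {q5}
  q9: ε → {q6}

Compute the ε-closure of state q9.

{q0, q3, q6, q7, q9}

Start with {q9}.
From q9 via ε: add q6.
From q6 via ε: add q7.
From q7 via ε: add q0.
From q0 via ε: add q3.
No new states can be added; the closed set is {q0, q3, q6, q7, q9}.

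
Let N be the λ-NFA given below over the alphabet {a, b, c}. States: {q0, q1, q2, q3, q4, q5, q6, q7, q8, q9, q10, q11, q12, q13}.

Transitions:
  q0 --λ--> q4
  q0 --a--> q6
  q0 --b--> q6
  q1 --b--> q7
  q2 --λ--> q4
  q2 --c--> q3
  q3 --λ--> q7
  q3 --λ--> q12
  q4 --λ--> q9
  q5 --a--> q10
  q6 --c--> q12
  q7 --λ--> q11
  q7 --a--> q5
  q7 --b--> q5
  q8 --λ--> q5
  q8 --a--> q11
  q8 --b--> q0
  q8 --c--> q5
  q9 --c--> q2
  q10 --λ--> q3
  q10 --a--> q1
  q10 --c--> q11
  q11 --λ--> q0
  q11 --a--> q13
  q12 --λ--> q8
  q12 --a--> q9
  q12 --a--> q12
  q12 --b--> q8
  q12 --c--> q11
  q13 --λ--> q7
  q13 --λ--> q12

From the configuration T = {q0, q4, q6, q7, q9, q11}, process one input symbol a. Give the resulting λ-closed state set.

q0 on a → {q6}.
q7 on a → {q5}.
q11 on a → {q13}.
No a-transition from q4, q6, q9.
Union after reading a: {q5, q6, q13}.
Now take the λ-closure:
From q13 via λ: add q7, q12.
From q7 via λ: add q11.
From q12 via λ: add q8.
From q11 via λ: add q0.
From q0 via λ: add q4.
From q4 via λ: add q9.
No new states can be added; the closed set is {q0, q4, q5, q6, q7, q8, q9, q11, q12, q13}.

{q0, q4, q5, q6, q7, q8, q9, q11, q12, q13}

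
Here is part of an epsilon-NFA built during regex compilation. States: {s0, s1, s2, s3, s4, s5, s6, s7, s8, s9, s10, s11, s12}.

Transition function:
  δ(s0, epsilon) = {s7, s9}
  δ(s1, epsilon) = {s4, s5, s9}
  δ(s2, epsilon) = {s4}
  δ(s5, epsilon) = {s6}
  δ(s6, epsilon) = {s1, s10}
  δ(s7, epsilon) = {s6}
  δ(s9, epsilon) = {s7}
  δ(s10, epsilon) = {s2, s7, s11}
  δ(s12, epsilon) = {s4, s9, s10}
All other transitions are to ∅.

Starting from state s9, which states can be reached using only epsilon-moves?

{s1, s2, s4, s5, s6, s7, s9, s10, s11}

Start with {s9}.
From s9 via epsilon: add s7.
From s7 via epsilon: add s6.
From s6 via epsilon: add s1, s10.
From s1 via epsilon: add s4, s5.
From s10 via epsilon: add s2, s11.
No new states can be added; the closed set is {s1, s2, s4, s5, s6, s7, s9, s10, s11}.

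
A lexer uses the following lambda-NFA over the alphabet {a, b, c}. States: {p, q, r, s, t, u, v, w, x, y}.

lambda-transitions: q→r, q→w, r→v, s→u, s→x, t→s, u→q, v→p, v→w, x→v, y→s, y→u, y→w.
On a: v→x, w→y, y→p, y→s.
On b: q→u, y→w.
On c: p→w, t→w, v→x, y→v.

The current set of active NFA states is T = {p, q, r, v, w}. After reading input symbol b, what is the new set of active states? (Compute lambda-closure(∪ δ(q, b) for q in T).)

q on b → {u}.
No b-transition from p, r, v, w.
Union after reading b: {u}.
Now take the lambda-closure:
From u via lambda: add q.
From q via lambda: add r, w.
From r via lambda: add v.
From v via lambda: add p.
No new states can be added; the closed set is {p, q, r, u, v, w}.

{p, q, r, u, v, w}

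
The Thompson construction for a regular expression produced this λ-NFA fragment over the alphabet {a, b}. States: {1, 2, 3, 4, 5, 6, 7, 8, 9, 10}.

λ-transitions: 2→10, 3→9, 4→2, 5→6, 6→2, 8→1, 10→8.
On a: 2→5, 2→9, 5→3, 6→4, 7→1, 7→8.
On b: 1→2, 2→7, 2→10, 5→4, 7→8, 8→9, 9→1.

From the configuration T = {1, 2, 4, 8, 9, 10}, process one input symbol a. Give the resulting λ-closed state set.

{1, 2, 5, 6, 8, 9, 10}

2 on a → {5, 9}.
No a-transition from 1, 4, 8, 9, 10.
Union after reading a: {5, 9}.
Now take the λ-closure:
From 5 via λ: add 6.
From 6 via λ: add 2.
From 2 via λ: add 10.
From 10 via λ: add 8.
From 8 via λ: add 1.
No new states can be added; the closed set is {1, 2, 5, 6, 8, 9, 10}.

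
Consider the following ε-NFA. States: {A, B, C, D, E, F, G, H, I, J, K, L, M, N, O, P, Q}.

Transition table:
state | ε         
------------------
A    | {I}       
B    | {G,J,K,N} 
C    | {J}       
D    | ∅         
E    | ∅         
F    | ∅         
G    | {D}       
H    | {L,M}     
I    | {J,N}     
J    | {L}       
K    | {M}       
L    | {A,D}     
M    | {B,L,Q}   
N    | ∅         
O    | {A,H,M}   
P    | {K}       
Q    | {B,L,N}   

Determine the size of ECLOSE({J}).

Start with {J}.
From J via ε: add L.
From L via ε: add A, D.
From A via ε: add I.
From I via ε: add N.
ε-closure = {A, D, I, J, L, N}, which has 6 states.

6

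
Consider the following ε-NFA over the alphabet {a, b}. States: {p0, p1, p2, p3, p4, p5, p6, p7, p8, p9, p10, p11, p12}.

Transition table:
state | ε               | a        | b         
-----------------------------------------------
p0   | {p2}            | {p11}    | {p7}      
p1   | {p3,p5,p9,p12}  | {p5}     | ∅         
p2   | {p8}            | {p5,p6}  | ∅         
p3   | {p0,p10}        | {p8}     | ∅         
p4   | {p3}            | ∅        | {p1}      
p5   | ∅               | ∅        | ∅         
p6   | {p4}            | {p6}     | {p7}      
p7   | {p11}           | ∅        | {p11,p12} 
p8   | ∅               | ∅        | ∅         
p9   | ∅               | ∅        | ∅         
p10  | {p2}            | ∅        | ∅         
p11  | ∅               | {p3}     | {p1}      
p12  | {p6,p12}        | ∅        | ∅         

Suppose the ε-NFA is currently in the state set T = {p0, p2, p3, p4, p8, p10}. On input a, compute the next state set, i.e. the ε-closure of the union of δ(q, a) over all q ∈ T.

p0 on a → {p11}.
p2 on a → {p5, p6}.
p3 on a → {p8}.
No a-transition from p4, p8, p10.
Union after reading a: {p5, p6, p8, p11}.
Now take the ε-closure:
From p6 via ε: add p4.
From p4 via ε: add p3.
From p3 via ε: add p0, p10.
From p0 via ε: add p2.
No new states can be added; the closed set is {p0, p2, p3, p4, p5, p6, p8, p10, p11}.

{p0, p2, p3, p4, p5, p6, p8, p10, p11}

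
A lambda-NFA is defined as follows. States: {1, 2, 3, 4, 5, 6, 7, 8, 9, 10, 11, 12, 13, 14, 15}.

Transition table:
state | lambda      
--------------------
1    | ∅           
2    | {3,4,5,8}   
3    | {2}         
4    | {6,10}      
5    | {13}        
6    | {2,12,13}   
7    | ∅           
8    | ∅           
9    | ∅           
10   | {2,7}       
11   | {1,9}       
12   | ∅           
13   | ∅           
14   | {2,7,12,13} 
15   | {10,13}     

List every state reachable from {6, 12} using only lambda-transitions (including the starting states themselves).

{2, 3, 4, 5, 6, 7, 8, 10, 12, 13}

Start with {6, 12}.
From 6 via lambda: add 2, 13.
From 2 via lambda: add 3, 4, 5, 8.
From 4 via lambda: add 10.
From 10 via lambda: add 7.
No new states can be added; the closed set is {2, 3, 4, 5, 6, 7, 8, 10, 12, 13}.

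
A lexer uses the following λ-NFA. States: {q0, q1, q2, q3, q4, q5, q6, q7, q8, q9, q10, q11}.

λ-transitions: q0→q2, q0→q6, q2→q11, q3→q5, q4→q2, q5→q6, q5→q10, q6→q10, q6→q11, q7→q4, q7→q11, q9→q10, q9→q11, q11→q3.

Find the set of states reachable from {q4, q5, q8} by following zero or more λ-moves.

{q2, q3, q4, q5, q6, q8, q10, q11}

Start with {q4, q5, q8}.
From q4 via λ: add q2.
From q5 via λ: add q6, q10.
From q2 via λ: add q11.
From q11 via λ: add q3.
No new states can be added; the closed set is {q2, q3, q4, q5, q6, q8, q10, q11}.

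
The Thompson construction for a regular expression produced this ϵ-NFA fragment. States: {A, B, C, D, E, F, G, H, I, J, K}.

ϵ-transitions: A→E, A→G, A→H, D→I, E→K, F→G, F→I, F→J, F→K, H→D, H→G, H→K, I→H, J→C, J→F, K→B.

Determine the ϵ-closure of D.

{B, D, G, H, I, K}

Start with {D}.
From D via ϵ: add I.
From I via ϵ: add H.
From H via ϵ: add G, K.
From K via ϵ: add B.
No new states can be added; the closed set is {B, D, G, H, I, K}.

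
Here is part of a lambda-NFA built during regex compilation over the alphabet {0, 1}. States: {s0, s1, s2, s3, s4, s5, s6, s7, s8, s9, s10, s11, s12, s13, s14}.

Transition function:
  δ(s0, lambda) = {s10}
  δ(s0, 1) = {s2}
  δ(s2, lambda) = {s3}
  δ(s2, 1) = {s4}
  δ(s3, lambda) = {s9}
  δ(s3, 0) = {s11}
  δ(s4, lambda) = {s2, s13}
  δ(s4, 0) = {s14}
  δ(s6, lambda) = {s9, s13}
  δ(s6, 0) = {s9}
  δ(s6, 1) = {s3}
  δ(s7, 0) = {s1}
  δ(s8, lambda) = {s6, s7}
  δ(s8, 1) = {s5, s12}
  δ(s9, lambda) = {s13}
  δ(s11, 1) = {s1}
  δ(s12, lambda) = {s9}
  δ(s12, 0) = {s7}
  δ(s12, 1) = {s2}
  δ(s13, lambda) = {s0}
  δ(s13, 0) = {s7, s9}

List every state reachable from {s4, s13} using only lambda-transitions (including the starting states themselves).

{s0, s2, s3, s4, s9, s10, s13}

Start with {s4, s13}.
From s4 via lambda: add s2.
From s13 via lambda: add s0.
From s0 via lambda: add s10.
From s2 via lambda: add s3.
From s3 via lambda: add s9.
No new states can be added; the closed set is {s0, s2, s3, s4, s9, s10, s13}.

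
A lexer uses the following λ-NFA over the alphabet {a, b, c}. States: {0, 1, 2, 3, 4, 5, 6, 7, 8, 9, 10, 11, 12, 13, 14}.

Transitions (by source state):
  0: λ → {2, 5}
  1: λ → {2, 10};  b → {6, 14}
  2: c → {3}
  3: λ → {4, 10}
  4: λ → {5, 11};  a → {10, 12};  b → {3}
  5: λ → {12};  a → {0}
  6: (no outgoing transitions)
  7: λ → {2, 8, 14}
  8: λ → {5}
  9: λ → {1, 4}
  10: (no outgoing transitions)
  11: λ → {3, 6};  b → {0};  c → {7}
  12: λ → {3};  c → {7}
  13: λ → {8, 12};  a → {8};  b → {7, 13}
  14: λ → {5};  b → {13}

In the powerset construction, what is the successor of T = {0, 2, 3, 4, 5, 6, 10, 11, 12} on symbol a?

4 on a → {10, 12}.
5 on a → {0}.
No a-transition from 0, 2, 3, 6, 10, 11, 12.
Union after reading a: {0, 10, 12}.
Now take the λ-closure:
From 0 via λ: add 2, 5.
From 12 via λ: add 3.
From 3 via λ: add 4.
From 4 via λ: add 11.
From 11 via λ: add 6.
No new states can be added; the closed set is {0, 2, 3, 4, 5, 6, 10, 11, 12}.

{0, 2, 3, 4, 5, 6, 10, 11, 12}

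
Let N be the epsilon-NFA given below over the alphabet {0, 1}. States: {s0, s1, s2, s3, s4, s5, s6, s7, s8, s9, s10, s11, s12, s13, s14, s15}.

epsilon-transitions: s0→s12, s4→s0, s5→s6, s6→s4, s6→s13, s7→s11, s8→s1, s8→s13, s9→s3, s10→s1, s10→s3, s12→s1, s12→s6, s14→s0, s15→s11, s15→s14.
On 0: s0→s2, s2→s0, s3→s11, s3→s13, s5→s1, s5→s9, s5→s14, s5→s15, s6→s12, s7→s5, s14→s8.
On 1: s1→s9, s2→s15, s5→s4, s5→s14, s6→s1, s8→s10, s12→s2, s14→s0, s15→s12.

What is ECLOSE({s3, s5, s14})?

{s0, s1, s3, s4, s5, s6, s12, s13, s14}

Start with {s3, s5, s14}.
From s5 via epsilon: add s6.
From s14 via epsilon: add s0.
From s0 via epsilon: add s12.
From s6 via epsilon: add s4, s13.
From s12 via epsilon: add s1.
No new states can be added; the closed set is {s0, s1, s3, s4, s5, s6, s12, s13, s14}.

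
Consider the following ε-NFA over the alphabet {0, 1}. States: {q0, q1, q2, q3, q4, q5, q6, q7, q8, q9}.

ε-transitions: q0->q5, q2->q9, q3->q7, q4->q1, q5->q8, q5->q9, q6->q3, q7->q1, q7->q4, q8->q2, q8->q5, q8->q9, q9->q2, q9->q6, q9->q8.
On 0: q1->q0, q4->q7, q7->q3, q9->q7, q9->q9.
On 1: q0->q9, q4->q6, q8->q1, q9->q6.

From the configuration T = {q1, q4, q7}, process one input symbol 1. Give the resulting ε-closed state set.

q4 on 1 → {q6}.
No 1-transition from q1, q7.
Union after reading 1: {q6}.
Now take the ε-closure:
From q6 via ε: add q3.
From q3 via ε: add q7.
From q7 via ε: add q1, q4.
No new states can be added; the closed set is {q1, q3, q4, q6, q7}.

{q1, q3, q4, q6, q7}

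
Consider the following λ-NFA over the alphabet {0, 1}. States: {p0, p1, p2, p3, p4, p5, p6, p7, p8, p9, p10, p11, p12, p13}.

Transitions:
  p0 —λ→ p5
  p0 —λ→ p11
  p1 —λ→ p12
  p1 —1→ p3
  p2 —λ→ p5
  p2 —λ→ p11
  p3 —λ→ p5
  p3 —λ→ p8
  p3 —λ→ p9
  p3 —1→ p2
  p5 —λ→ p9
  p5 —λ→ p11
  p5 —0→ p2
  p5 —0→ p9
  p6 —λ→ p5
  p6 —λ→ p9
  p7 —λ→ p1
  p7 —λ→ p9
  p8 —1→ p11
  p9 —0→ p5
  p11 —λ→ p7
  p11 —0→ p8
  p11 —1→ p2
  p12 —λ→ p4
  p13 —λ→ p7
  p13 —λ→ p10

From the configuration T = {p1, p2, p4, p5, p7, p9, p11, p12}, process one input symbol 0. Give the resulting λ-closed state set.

p5 on 0 → {p2, p9}.
p9 on 0 → {p5}.
p11 on 0 → {p8}.
No 0-transition from p1, p2, p4, p7, p12.
Union after reading 0: {p2, p5, p8, p9}.
Now take the λ-closure:
From p2 via λ: add p11.
From p11 via λ: add p7.
From p7 via λ: add p1.
From p1 via λ: add p12.
From p12 via λ: add p4.
No new states can be added; the closed set is {p1, p2, p4, p5, p7, p8, p9, p11, p12}.

{p1, p2, p4, p5, p7, p8, p9, p11, p12}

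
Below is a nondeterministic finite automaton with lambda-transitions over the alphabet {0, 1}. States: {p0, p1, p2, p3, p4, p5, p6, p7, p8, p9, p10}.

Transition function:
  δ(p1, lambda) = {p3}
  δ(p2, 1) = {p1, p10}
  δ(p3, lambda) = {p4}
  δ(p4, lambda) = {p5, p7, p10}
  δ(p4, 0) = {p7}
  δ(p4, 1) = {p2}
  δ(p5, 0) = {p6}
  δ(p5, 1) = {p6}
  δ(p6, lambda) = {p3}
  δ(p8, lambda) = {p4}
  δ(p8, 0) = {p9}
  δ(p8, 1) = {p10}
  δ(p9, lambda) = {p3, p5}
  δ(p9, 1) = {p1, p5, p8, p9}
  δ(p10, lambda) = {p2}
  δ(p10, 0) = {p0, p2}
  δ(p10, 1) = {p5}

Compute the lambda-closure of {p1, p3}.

{p1, p2, p3, p4, p5, p7, p10}

Start with {p1, p3}.
From p3 via lambda: add p4.
From p4 via lambda: add p5, p7, p10.
From p10 via lambda: add p2.
No new states can be added; the closed set is {p1, p2, p3, p4, p5, p7, p10}.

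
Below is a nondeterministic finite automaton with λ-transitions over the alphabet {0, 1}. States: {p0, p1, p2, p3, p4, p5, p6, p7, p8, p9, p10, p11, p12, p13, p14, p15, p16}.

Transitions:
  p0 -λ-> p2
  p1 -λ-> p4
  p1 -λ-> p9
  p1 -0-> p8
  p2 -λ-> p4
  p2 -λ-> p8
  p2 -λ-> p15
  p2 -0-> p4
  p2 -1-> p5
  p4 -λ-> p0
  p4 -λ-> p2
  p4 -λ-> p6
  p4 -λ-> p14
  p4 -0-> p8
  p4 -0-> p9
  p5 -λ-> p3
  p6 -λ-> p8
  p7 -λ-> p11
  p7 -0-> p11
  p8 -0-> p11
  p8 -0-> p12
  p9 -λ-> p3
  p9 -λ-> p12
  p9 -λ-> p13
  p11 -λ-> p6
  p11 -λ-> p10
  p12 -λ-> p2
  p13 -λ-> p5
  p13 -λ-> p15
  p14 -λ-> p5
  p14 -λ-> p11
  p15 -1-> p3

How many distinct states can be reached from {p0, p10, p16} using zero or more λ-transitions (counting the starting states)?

Start with {p0, p10, p16}.
From p0 via λ: add p2.
From p2 via λ: add p4, p8, p15.
From p4 via λ: add p6, p14.
From p14 via λ: add p5, p11.
From p5 via λ: add p3.
λ-closure = {p0, p2, p3, p4, p5, p6, p8, p10, p11, p14, p15, p16}, which has 12 states.

12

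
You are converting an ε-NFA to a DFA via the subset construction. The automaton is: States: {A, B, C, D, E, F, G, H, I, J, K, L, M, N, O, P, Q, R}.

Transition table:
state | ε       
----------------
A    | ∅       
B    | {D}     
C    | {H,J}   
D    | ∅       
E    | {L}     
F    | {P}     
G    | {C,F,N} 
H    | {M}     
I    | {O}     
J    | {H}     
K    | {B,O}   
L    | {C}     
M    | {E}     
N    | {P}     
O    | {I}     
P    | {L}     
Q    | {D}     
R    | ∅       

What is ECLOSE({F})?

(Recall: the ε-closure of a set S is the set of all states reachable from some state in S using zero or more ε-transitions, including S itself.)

Start with {F}.
From F via ε: add P.
From P via ε: add L.
From L via ε: add C.
From C via ε: add H, J.
From H via ε: add M.
From M via ε: add E.
No new states can be added; the closed set is {C, E, F, H, J, L, M, P}.

{C, E, F, H, J, L, M, P}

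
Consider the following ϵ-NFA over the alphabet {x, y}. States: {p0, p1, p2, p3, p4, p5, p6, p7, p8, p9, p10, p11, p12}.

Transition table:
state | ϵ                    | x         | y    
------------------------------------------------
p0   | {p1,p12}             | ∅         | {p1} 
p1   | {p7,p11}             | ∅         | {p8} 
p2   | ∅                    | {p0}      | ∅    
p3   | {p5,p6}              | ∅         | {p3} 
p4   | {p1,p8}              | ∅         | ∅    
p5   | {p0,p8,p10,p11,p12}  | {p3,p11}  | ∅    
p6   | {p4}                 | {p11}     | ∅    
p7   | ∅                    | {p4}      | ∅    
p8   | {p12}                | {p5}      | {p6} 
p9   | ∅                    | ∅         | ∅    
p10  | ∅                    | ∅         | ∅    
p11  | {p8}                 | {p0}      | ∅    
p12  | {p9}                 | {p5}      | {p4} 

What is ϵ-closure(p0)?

{p0, p1, p7, p8, p9, p11, p12}

Start with {p0}.
From p0 via ϵ: add p1, p12.
From p1 via ϵ: add p7, p11.
From p12 via ϵ: add p9.
From p11 via ϵ: add p8.
No new states can be added; the closed set is {p0, p1, p7, p8, p9, p11, p12}.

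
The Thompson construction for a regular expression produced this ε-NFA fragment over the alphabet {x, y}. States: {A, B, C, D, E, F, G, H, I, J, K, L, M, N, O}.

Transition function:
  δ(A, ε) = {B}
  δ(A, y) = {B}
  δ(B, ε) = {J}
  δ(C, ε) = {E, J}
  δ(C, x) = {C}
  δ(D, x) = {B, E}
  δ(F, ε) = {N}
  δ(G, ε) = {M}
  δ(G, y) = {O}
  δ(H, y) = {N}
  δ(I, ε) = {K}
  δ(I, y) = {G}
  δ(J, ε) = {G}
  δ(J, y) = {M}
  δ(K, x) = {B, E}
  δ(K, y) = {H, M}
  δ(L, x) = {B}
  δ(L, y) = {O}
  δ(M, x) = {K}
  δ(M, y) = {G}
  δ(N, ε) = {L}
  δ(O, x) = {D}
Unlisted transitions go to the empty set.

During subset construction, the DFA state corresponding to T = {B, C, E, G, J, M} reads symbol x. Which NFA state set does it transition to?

{C, E, G, J, K, M}

C on x → {C}.
M on x → {K}.
No x-transition from B, E, G, J.
Union after reading x: {C, K}.
Now take the ε-closure:
From C via ε: add E, J.
From J via ε: add G.
From G via ε: add M.
No new states can be added; the closed set is {C, E, G, J, K, M}.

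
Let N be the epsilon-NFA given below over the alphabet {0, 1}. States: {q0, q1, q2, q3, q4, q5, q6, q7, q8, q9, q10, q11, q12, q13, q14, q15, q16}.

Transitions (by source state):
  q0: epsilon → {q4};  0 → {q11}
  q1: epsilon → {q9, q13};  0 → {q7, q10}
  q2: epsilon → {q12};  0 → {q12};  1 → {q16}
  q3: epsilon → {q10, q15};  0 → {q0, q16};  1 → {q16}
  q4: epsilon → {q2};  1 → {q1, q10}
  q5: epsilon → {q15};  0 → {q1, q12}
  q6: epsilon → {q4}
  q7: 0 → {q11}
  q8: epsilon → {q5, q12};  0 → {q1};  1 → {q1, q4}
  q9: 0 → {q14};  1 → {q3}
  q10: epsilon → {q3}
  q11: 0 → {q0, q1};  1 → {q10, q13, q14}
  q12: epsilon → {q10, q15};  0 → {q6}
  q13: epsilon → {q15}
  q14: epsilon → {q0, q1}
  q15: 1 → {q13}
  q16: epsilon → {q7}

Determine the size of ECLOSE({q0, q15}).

Start with {q0, q15}.
From q0 via epsilon: add q4.
From q4 via epsilon: add q2.
From q2 via epsilon: add q12.
From q12 via epsilon: add q10.
From q10 via epsilon: add q3.
epsilon-closure = {q0, q2, q3, q4, q10, q12, q15}, which has 7 states.

7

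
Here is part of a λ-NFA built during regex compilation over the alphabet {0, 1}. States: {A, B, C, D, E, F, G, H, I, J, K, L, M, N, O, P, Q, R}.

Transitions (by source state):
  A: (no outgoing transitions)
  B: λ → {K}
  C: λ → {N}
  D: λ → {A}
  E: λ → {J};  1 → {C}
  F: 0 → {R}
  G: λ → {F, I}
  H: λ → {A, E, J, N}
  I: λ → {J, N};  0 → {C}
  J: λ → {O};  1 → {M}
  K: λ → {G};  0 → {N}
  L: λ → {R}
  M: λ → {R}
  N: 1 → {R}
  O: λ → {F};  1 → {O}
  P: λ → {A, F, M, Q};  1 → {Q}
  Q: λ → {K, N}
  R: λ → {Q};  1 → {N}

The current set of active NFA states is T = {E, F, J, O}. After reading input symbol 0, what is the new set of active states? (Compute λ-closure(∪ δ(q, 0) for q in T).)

{F, G, I, J, K, N, O, Q, R}

F on 0 → {R}.
No 0-transition from E, J, O.
Union after reading 0: {R}.
Now take the λ-closure:
From R via λ: add Q.
From Q via λ: add K, N.
From K via λ: add G.
From G via λ: add F, I.
From I via λ: add J.
From J via λ: add O.
No new states can be added; the closed set is {F, G, I, J, K, N, O, Q, R}.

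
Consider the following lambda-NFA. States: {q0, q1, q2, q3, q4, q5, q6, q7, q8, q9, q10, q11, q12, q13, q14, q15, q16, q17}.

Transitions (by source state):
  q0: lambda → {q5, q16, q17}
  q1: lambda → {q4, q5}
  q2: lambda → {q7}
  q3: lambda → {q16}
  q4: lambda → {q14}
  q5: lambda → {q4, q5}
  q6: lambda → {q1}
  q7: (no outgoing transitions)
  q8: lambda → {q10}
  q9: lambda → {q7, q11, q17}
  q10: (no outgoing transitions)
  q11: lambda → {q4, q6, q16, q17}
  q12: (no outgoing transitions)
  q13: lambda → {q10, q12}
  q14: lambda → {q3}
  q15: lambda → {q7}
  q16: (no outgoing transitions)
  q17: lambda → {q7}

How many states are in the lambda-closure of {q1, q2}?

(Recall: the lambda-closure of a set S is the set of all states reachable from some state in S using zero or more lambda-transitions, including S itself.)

Start with {q1, q2}.
From q1 via lambda: add q4, q5.
From q2 via lambda: add q7.
From q4 via lambda: add q14.
From q14 via lambda: add q3.
From q3 via lambda: add q16.
lambda-closure = {q1, q2, q3, q4, q5, q7, q14, q16}, which has 8 states.

8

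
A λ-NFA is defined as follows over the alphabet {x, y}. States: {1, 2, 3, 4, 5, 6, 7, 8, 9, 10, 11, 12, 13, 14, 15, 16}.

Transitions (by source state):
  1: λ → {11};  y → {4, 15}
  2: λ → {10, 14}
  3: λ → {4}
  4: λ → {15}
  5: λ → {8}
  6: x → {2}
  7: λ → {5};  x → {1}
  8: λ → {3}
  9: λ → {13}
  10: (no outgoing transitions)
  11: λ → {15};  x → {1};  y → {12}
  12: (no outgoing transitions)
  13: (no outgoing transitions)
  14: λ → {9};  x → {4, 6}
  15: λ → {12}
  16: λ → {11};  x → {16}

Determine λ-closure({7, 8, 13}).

Start with {7, 8, 13}.
From 7 via λ: add 5.
From 8 via λ: add 3.
From 3 via λ: add 4.
From 4 via λ: add 15.
From 15 via λ: add 12.
No new states can be added; the closed set is {3, 4, 5, 7, 8, 12, 13, 15}.

{3, 4, 5, 7, 8, 12, 13, 15}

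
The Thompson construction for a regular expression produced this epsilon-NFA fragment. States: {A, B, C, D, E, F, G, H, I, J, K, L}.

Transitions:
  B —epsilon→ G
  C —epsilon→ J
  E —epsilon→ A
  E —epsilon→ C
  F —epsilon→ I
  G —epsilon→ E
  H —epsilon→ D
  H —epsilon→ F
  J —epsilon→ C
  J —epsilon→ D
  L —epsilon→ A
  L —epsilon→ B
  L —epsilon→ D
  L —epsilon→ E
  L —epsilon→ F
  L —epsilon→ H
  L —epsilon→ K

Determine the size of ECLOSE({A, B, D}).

Start with {A, B, D}.
From B via epsilon: add G.
From G via epsilon: add E.
From E via epsilon: add C.
From C via epsilon: add J.
epsilon-closure = {A, B, C, D, E, G, J}, which has 7 states.

7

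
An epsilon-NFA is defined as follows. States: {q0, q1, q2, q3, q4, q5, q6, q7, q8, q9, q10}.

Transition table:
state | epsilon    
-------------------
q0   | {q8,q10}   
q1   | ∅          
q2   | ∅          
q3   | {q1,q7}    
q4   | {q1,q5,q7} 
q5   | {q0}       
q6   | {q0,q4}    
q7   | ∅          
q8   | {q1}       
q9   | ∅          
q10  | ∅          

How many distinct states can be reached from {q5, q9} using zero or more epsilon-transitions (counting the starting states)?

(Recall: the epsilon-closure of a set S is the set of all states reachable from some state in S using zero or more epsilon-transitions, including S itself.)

Start with {q5, q9}.
From q5 via epsilon: add q0.
From q0 via epsilon: add q8, q10.
From q8 via epsilon: add q1.
epsilon-closure = {q0, q1, q5, q8, q9, q10}, which has 6 states.

6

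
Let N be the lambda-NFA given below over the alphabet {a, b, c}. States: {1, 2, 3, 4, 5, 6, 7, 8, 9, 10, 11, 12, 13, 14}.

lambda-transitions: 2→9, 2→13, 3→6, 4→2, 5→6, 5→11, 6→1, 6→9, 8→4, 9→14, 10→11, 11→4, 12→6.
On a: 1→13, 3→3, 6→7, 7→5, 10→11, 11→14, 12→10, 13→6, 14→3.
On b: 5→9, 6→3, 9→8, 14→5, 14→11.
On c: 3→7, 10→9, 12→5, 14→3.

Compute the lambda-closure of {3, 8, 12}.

{1, 2, 3, 4, 6, 8, 9, 12, 13, 14}

Start with {3, 8, 12}.
From 3 via lambda: add 6.
From 8 via lambda: add 4.
From 4 via lambda: add 2.
From 6 via lambda: add 1, 9.
From 2 via lambda: add 13.
From 9 via lambda: add 14.
No new states can be added; the closed set is {1, 2, 3, 4, 6, 8, 9, 12, 13, 14}.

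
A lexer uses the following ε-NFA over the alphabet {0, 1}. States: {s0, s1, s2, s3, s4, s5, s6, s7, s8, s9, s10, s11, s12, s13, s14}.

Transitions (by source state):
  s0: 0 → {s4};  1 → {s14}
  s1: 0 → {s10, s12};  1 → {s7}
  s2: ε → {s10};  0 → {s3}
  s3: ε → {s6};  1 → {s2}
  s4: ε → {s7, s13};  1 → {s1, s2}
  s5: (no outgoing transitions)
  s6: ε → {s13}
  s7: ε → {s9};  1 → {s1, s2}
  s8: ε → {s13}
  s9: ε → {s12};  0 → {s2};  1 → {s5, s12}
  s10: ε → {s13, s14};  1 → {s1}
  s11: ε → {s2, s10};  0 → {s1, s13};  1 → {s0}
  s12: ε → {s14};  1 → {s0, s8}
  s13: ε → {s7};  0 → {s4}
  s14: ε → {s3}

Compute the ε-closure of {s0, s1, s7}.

{s0, s1, s3, s6, s7, s9, s12, s13, s14}

Start with {s0, s1, s7}.
From s7 via ε: add s9.
From s9 via ε: add s12.
From s12 via ε: add s14.
From s14 via ε: add s3.
From s3 via ε: add s6.
From s6 via ε: add s13.
No new states can be added; the closed set is {s0, s1, s3, s6, s7, s9, s12, s13, s14}.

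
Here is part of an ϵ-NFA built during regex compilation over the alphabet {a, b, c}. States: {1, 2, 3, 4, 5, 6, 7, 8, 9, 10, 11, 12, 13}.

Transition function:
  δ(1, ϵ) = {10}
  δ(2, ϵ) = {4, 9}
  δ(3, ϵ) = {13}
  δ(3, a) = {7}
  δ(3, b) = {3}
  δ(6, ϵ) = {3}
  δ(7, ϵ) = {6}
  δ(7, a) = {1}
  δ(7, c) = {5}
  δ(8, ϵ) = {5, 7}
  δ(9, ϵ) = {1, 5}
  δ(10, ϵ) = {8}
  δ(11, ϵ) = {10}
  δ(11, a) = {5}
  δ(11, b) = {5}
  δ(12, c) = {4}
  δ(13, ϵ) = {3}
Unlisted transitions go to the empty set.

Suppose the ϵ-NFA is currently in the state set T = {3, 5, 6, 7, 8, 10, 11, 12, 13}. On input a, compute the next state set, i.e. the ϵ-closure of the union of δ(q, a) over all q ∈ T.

{1, 3, 5, 6, 7, 8, 10, 13}

3 on a → {7}.
7 on a → {1}.
11 on a → {5}.
No a-transition from 5, 6, 8, 10, 12, 13.
Union after reading a: {1, 5, 7}.
Now take the ϵ-closure:
From 1 via ϵ: add 10.
From 7 via ϵ: add 6.
From 6 via ϵ: add 3.
From 10 via ϵ: add 8.
From 3 via ϵ: add 13.
No new states can be added; the closed set is {1, 3, 5, 6, 7, 8, 10, 13}.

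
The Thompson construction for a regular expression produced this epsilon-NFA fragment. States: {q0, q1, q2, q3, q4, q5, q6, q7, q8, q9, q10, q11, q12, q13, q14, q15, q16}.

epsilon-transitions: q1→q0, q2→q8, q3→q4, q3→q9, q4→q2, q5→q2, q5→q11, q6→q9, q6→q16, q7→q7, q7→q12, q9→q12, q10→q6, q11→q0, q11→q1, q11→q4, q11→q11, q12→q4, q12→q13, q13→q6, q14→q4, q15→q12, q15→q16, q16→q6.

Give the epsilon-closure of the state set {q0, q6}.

{q0, q2, q4, q6, q8, q9, q12, q13, q16}

Start with {q0, q6}.
From q6 via epsilon: add q9, q16.
From q9 via epsilon: add q12.
From q12 via epsilon: add q4, q13.
From q4 via epsilon: add q2.
From q2 via epsilon: add q8.
No new states can be added; the closed set is {q0, q2, q4, q6, q8, q9, q12, q13, q16}.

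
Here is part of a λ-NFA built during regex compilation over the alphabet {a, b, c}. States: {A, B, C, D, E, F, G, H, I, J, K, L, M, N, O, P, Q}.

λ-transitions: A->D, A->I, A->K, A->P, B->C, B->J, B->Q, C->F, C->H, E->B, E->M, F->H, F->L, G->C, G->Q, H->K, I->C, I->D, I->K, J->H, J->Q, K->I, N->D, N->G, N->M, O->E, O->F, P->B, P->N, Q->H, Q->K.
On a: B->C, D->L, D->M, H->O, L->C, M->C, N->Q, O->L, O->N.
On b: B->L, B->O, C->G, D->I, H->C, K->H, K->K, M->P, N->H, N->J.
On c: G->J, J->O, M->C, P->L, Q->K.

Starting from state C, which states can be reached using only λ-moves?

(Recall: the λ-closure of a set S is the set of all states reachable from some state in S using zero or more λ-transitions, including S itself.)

{C, D, F, H, I, K, L}

Start with {C}.
From C via λ: add F, H.
From F via λ: add L.
From H via λ: add K.
From K via λ: add I.
From I via λ: add D.
No new states can be added; the closed set is {C, D, F, H, I, K, L}.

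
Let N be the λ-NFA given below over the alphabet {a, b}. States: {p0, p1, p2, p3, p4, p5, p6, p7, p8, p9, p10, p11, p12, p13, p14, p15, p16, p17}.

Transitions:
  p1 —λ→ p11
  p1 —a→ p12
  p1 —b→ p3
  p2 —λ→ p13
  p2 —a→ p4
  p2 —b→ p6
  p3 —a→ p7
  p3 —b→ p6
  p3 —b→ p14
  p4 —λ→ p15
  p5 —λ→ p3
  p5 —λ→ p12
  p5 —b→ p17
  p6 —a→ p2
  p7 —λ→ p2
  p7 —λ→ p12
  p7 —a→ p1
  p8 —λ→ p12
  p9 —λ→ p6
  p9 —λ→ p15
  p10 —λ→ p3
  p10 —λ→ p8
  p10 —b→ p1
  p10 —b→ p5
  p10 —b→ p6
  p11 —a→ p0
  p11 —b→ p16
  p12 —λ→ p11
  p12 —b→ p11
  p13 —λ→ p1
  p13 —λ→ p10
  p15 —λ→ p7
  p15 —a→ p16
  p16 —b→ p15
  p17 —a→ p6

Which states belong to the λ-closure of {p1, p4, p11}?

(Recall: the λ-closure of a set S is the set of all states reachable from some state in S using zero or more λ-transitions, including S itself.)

{p1, p2, p3, p4, p7, p8, p10, p11, p12, p13, p15}

Start with {p1, p4, p11}.
From p4 via λ: add p15.
From p15 via λ: add p7.
From p7 via λ: add p2, p12.
From p2 via λ: add p13.
From p13 via λ: add p10.
From p10 via λ: add p3, p8.
No new states can be added; the closed set is {p1, p2, p3, p4, p7, p8, p10, p11, p12, p13, p15}.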